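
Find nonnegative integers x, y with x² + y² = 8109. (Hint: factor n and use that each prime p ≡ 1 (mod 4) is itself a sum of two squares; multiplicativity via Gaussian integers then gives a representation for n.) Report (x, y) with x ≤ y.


Step 1: Factor n = 8109 = 3^2 · 17 · 53.
Step 2: Check the mod-4 condition on each prime factor: 3 ≡ 3 (mod 4), exponent 2 (must be even); 17 ≡ 1 (mod 4), exponent 1; 53 ≡ 1 (mod 4), exponent 1.
All primes ≡ 3 (mod 4) appear to even exponent (or don't appear), so by the two-squares theorem n IS expressible as a sum of two squares.
Step 3: Build a representation. Group n = k² · m with k = 3 and m = 17 · 53 = 901 (a product of primes ≡ 1 (mod 4)); a representation of m scales to one of n via (k·x)² + (k·y)² = k²(x² + y²). Each prime p ≡ 1 (mod 4) is itself a sum of two squares; find a² by testing p − a² for a perfect square:
  17: 17 − 1² = 16 = 4² ⇒ 17 = 1² + 4².
  53: 53 − 1² = 52, 53 − 2² = 49 = 7² ⇒ 53 = 2² + 7².
  Combine using the Brahmagupta–Fibonacci identity (a² + b²)(c² + d²) = (ac − bd)² + (ad + bc)² = (ac + bd)² + (ad − bc)²:
  17 · 53 = 901: from (1² + 4²)(2² + 7²), take (1·2 − 4·7, 1·7 + 4·2) = (2 − 28, 7 + 8) = (-26, 15); dropping signs (only squares matter) gives (26, 15); check 26² + 15² = 676 + 225 = 901 ✓.
  Scale by k = 3: (3·26, 3·15) = (78, 45).
Step 4: Order so x ≤ y and verify: 45² + 78² = 2025 + 6084 = 8109 = n. ✓

n = 8109 = 45² + 78² (one valid representation with x ≤ y).


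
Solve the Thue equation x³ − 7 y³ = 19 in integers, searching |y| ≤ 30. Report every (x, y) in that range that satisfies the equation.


The equation is x³ - 7y³ = 19. For fixed y, x³ = 7·y³ + 19, so a solution requires the RHS to be a perfect cube.
Strategy: iterate y from -30 to 30, compute RHS = 7·y³ + 19, and check whether it is a (positive or negative) perfect cube.
Check small values of y:
  y = 0: RHS = 19 is not a perfect cube.
  y = 1: RHS = 26 is not a perfect cube.
  y = -1: RHS = 12 is not a perfect cube.
  y = 2: RHS = 75 is not a perfect cube.
  y = -2: RHS = -37 is not a perfect cube.
  y = 3: RHS = 208 is not a perfect cube.
  y = -3: RHS = -170 is not a perfect cube.
Continuing the search up to |y| = 30 finds no solutions either.
No (x, y) in the scanned range satisfies the equation.

No integer solutions with |y| ≤ 30.


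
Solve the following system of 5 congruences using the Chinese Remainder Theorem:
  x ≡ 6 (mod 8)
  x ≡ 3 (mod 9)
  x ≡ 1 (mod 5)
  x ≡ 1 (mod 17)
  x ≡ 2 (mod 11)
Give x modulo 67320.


Product of moduli M = 8 · 9 · 5 · 17 · 11 = 67320.
Merge one congruence at a time:
  Start: x ≡ 6 (mod 8).
  Combine with x ≡ 3 (mod 9); new modulus lcm = 72.
    Write x = 6 + 8·t and substitute into x ≡ 3 (mod 9): 8·t ≡ 3 − 6 = -3 (mod 9).
    Reduce coefficients mod 9: 8·t ≡ 6 (mod 9).
    The inverse of 8 mod 9 is 8 (since 8·8 = 64 = 7·9 + 1), so t ≡ 8·6 = 48 ≡ 3 (mod 9).
    Then x = 6 + 8·3 = 30, valid modulo lcm(8, 9) = 72: x ≡ 30 (mod 72).
  Combine with x ≡ 1 (mod 5); new modulus lcm = 360.
    Write x = 30 + 72·t and substitute into x ≡ 1 (mod 5): 72·t ≡ 1 − 30 = -29 (mod 5).
    Reduce coefficients mod 5: 2·t ≡ 1 (mod 5).
    The inverse of 2 mod 5 is 3 (since 2·3 = 6 = 1·5 + 1), so t ≡ 3·1 = 3 ≡ 3 (mod 5).
    Then x = 30 + 72·3 = 246, valid modulo lcm(72, 5) = 360: x ≡ 246 (mod 360).
  Combine with x ≡ 1 (mod 17); new modulus lcm = 6120.
    Write x = 246 + 360·t and substitute into x ≡ 1 (mod 17): 360·t ≡ 1 − 246 = -245 (mod 17).
    Reduce coefficients mod 17: 3·t ≡ 10 (mod 17).
    The inverse of 3 mod 17 is 6 (since 3·6 = 18 = 1·17 + 1), so t ≡ 6·10 = 60 ≡ 9 (mod 17).
    Then x = 246 + 360·9 = 3486, valid modulo lcm(360, 17) = 6120: x ≡ 3486 (mod 6120).
  Combine with x ≡ 2 (mod 11); new modulus lcm = 67320.
    Write x = 3486 + 6120·t and substitute into x ≡ 2 (mod 11): 6120·t ≡ 2 − 3486 = -3484 (mod 11).
    Reduce coefficients mod 11: 4·t ≡ 3 (mod 11).
    The inverse of 4 mod 11 is 3 (since 4·3 = 12 = 1·11 + 1), so t ≡ 3·3 = 9 ≡ 9 (mod 11).
    Then x = 3486 + 6120·9 = 58566, valid modulo lcm(6120, 11) = 67320: x ≡ 58566 (mod 67320).
Verify against each original: 58566 mod 8 = 6, 58566 mod 9 = 3, 58566 mod 5 = 1, 58566 mod 17 = 1, 58566 mod 11 = 2.

x ≡ 58566 (mod 67320).


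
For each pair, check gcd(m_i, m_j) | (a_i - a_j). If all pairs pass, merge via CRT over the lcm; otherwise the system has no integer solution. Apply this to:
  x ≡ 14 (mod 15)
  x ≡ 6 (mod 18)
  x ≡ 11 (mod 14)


Moduli 15, 18, 14 are not pairwise coprime, so CRT works modulo lcm(m_i) when all pairwise compatibility conditions hold.
Pairwise compatibility: gcd(m_i, m_j) must divide a_i - a_j for every pair.
Merge one congruence at a time:
  Start: x ≡ 14 (mod 15).
  Combine with x ≡ 6 (mod 18): gcd(15, 18) = 3, and 6 - 14 = -8 is NOT divisible by 3.
    ⇒ system is inconsistent (no integer solution).

No solution (the system is inconsistent).


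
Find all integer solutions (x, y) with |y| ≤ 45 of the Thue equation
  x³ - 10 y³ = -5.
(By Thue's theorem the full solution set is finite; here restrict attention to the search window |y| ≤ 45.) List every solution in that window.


The equation is x³ - 10y³ = -5. For fixed y, x³ = 10·y³ − 5, so a solution requires the RHS to be a perfect cube.
Strategy: iterate y from -45 to 45, compute RHS = 10·y³ − 5, and check whether it is a (positive or negative) perfect cube.
Check small values of y:
  y = 0: RHS = -5 is not a perfect cube.
  y = 1: RHS = 5 is not a perfect cube.
  y = -1: RHS = -15 is not a perfect cube.
  y = 2: RHS = 75 is not a perfect cube.
  y = -2: RHS = -85 is not a perfect cube.
  y = 3: RHS = 265 is not a perfect cube.
  y = -3: RHS = -275 is not a perfect cube.
Continuing the search up to |y| = 45 finds no solutions either.
No (x, y) in the scanned range satisfies the equation.

No integer solutions with |y| ≤ 45.


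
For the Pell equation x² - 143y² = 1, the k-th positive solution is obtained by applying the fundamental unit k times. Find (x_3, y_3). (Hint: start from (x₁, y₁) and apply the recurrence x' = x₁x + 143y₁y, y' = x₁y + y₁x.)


Step 1: Find the fundamental solution (x₁, y₁) of x² - 143y² = 1.
  Expand √143 as a continued fraction. a₀ = ⌊√143⌋ = 11; iterate m_{k+1} = d_k·a_k − m_k, d_{k+1} = (143 − m_{k+1}²)/d_k, a_{k+1} = ⌊(a₀ + m_{k+1})/d_{k+1}⌋ (starting m₀ = 0, d₀ = 1), with convergents p_k = a_k·p_{k-1} + p_{k-2}, q_k = a_k·q_{k-1} + q_{k-2} (p₋₁ = 1, q₋₁ = 0):
  k = 0: a₀ = 11; p₀/q₀ = 11/1; p₀² − 143·q₀² = 121 − 143 = -22.
  k = 1: m = 11, d = 22, a = ⌊(11 + 11)/22⌋ = 1; p/q = (1·11 + 1)/(1·1 + 0) = 12/1; p² − 143·q² = 144 − 143 = 1.
  The first convergent with p² − 143·q² = 1 gives the fundamental solution (x₁, y₁) = (12, 1).
Step 2: Apply the recurrence (x_{n+1}, y_{n+1}) = (x₁x_n + 143y₁y_n, x₁y_n + y₁x_n) repeatedly.
  From (x_1, y_1) = (12, 1): x_2 = 12·12 + 143·1·1 = 287; y_2 = 12·1 + 1·12 = 24.
  From (x_2, y_2) = (287, 24): x_3 = 12·287 + 143·1·24 = 6876; y_3 = 12·24 + 1·287 = 575.
Step 3: Verify x_3² - 143·y_3² = 47279376 - 47279375 = 1 (should be 1). ✓

(x_1, y_1) = (12, 1); (x_3, y_3) = (6876, 575).


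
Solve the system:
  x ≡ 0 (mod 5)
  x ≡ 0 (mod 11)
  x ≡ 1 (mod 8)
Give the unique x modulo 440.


Moduli 5, 11, 8 are pairwise coprime; by CRT there is a unique solution modulo M = 5 · 11 · 8 = 440.
Solve pairwise, accumulating the modulus:
  Start with x ≡ 0 (mod 5).
  Combine with x ≡ 0 (mod 11): since gcd(5, 11) = 1, we get a unique residue mod 55.
    Write x = 0 + 5·t and substitute into x ≡ 0 (mod 11): 5·t ≡ 0 − 0 = 0 (mod 11).
    The inverse of 5 mod 11 is 9 (since 5·9 = 45 = 4·11 + 1), so t ≡ 9·0 = 0 ≡ 0 (mod 11).
    Then x = 0 + 5·0 = 0, valid modulo lcm(5, 11) = 55: x ≡ 0 (mod 55).
  Combine with x ≡ 1 (mod 8): since gcd(55, 8) = 1, we get a unique residue mod 440.
    Write x = 0 + 55·t and substitute into x ≡ 1 (mod 8): 55·t ≡ 1 − 0 = 1 (mod 8).
    Reduce coefficients mod 8: 7·t ≡ 1 (mod 8).
    The inverse of 7 mod 8 is 7 (since 7·7 = 49 = 6·8 + 1), so t ≡ 7·1 = 7 ≡ 7 (mod 8).
    Then x = 0 + 55·7 = 385, valid modulo lcm(55, 8) = 440: x ≡ 385 (mod 440).
Verify: 385 mod 5 = 0 ✓, 385 mod 11 = 0 ✓, 385 mod 8 = 1 ✓.

x ≡ 385 (mod 440).


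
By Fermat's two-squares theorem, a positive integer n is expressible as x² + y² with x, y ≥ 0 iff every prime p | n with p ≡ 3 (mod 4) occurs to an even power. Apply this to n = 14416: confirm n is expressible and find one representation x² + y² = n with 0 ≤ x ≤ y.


Step 1: Factor n = 14416 = 2^4 · 17 · 53.
Step 2: Check the mod-4 condition on each prime factor: 2 = 2 (special); 17 ≡ 1 (mod 4), exponent 1; 53 ≡ 1 (mod 4), exponent 1.
All primes ≡ 3 (mod 4) appear to even exponent (or don't appear), so by the two-squares theorem n IS expressible as a sum of two squares.
Step 3: Build a representation. Group n = k² · m with k = 4 and m = 17 · 53 = 901 (a product of primes ≡ 1 (mod 4)); a representation of m scales to one of n via (k·x)² + (k·y)² = k²(x² + y²). Each prime p ≡ 1 (mod 4) is itself a sum of two squares; find a² by testing p − a² for a perfect square:
  17: 17 − 1² = 16 = 4² ⇒ 17 = 1² + 4².
  53: 53 − 1² = 52, 53 − 2² = 49 = 7² ⇒ 53 = 2² + 7².
  Combine using the Brahmagupta–Fibonacci identity (a² + b²)(c² + d²) = (ac − bd)² + (ad + bc)² = (ac + bd)² + (ad − bc)²:
  17 · 53 = 901: from (1² + 4²)(2² + 7²), take (1·2 − 4·7, 1·7 + 4·2) = (2 − 28, 7 + 8) = (-26, 15); dropping signs (only squares matter) gives (26, 15); check 26² + 15² = 676 + 225 = 901 ✓.
  Scale by k = 4: (4·26, 4·15) = (104, 60).
Step 4: Order so x ≤ y and verify: 60² + 104² = 3600 + 10816 = 14416 = n. ✓

n = 14416 = 60² + 104² (one valid representation with x ≤ y).


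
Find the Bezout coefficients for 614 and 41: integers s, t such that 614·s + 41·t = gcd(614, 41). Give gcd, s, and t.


Euclidean algorithm on (614, 41) — divide until remainder is 0:
  614 = 14 · 41 + 40
  41 = 1 · 40 + 1
  40 = 40 · 1 + 0
gcd(614, 41) = 1.
Track Bezout coefficients alongside the remainders: start with r₀ = 614 = a·1 + b·0 (s = 1, t = 0) and r₁ = 41 = a·0 + b·1 (s = 0, t = 1); each new remainder r_{k+1} = r_{k-1} − q_k·r_k inherits s_{k+1} = s_{k-1} − q_k·s_k, t_{k+1} = t_{k-1} − q_k·t_k, so r_k = a·s_k + b·t_k at every step:
  q = 14: r = 40, s = 1 − 14·0 = 1, t = 0 − 14·1 = -14  (check: 614·1 + 41·(-14) = 40)
  q = 1: r = 1, s = 0 − 1·1 = -1, t = 1 − 1·(-14) = 15  (check: 614·(-1) + 41·15 = 1)
The row with r = 1 (the gcd) gives the Bezout coefficients s = -1, t = 15.
Result: 614 · (-1) + 41 · (15) = 1.

gcd(614, 41) = 1; s = -1, t = 15 (check: 614·(-1) + 41·15 = 1).


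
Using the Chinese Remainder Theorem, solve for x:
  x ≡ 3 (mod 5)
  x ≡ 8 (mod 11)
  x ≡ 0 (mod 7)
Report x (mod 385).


Moduli 5, 11, 7 are pairwise coprime; by CRT there is a unique solution modulo M = 5 · 11 · 7 = 385.
Solve pairwise, accumulating the modulus:
  Start with x ≡ 3 (mod 5).
  Combine with x ≡ 8 (mod 11): since gcd(5, 11) = 1, we get a unique residue mod 55.
    Write x = 3 + 5·t and substitute into x ≡ 8 (mod 11): 5·t ≡ 8 − 3 = 5 (mod 11).
    The inverse of 5 mod 11 is 9 (since 5·9 = 45 = 4·11 + 1), so t ≡ 9·5 = 45 ≡ 1 (mod 11).
    Then x = 3 + 5·1 = 8, valid modulo lcm(5, 11) = 55: x ≡ 8 (mod 55).
  Combine with x ≡ 0 (mod 7): since gcd(55, 7) = 1, we get a unique residue mod 385.
    Write x = 8 + 55·t and substitute into x ≡ 0 (mod 7): 55·t ≡ 0 − 8 = -8 (mod 7).
    Reduce coefficients mod 7: 6·t ≡ 6 (mod 7).
    The inverse of 6 mod 7 is 6 (since 6·6 = 36 = 5·7 + 1), so t ≡ 6·6 = 36 ≡ 1 (mod 7).
    Then x = 8 + 55·1 = 63, valid modulo lcm(55, 7) = 385: x ≡ 63 (mod 385).
Verify: 63 mod 5 = 3 ✓, 63 mod 11 = 8 ✓, 63 mod 7 = 0 ✓.

x ≡ 63 (mod 385).


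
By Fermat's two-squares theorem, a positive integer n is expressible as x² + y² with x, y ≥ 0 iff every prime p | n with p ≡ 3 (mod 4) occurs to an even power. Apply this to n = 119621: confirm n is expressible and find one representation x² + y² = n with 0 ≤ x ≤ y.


Step 1: Factor n = 119621 = 37 · 53 · 61.
Step 2: Check the mod-4 condition on each prime factor: 37 ≡ 1 (mod 4), exponent 1; 53 ≡ 1 (mod 4), exponent 1; 61 ≡ 1 (mod 4), exponent 1.
All primes ≡ 3 (mod 4) appear to even exponent (or don't appear), so by the two-squares theorem n IS expressible as a sum of two squares.
Step 3: Build a representation. Here n = 37 · 53 · 61 is a product of primes ≡ 1 (mod 4). Each prime p ≡ 1 (mod 4) is itself a sum of two squares; find a² by testing p − a² for a perfect square:
  37: 37 − 1² = 36 = 6² ⇒ 37 = 1² + 6².
  53: 53 − 1² = 52, 53 − 2² = 49 = 7² ⇒ 53 = 2² + 7².
  61: 61 − 1² = 60, 61 − 2² = 57, 61 − 3² = 52, 61 − 4² = 45, 61 − 5² = 36 = 6² ⇒ 61 = 5² + 6².
  Combine using the Brahmagupta–Fibonacci identity (a² + b²)(c² + d²) = (ac − bd)² + (ad + bc)² = (ac + bd)² + (ad − bc)²:
  37 · 53 = 1961: from (1² + 6²)(2² + 7²), take (1·2 − 6·7, 1·7 + 6·2) = (2 − 42, 7 + 12) = (-40, 19); dropping signs (only squares matter) gives (40, 19); check 40² + 19² = 1600 + 361 = 1961 ✓.
  1961 · 61 = 119621: from (40² + 19²)(5² + 6²), take (40·5 − 19·6, 40·6 + 19·5) = (200 − 114, 240 + 95) = (86, 335); check 86² + 335² = 7396 + 112225 = 119621 ✓.
Step 4: Order so x ≤ y and verify: 86² + 335² = 7396 + 112225 = 119621 = n. ✓

n = 119621 = 86² + 335² (one valid representation with x ≤ y).


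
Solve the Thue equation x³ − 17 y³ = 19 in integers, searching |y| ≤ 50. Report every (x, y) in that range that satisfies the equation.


The equation is x³ - 17y³ = 19. For fixed y, x³ = 17·y³ + 19, so a solution requires the RHS to be a perfect cube.
Strategy: iterate y from -50 to 50, compute RHS = 17·y³ + 19, and check whether it is a (positive or negative) perfect cube.
Check small values of y:
  y = 0: RHS = 19 is not a perfect cube.
  y = 1: RHS = 36 is not a perfect cube.
  y = -1: RHS = 2 is not a perfect cube.
  y = 2: RHS = 155 is not a perfect cube.
  y = -2: RHS = -117 is not a perfect cube.
  y = 3: RHS = 478 is not a perfect cube.
  y = -3: RHS = -440 is not a perfect cube.
Continuing the search up to |y| = 50 finds no solutions either.
No (x, y) in the scanned range satisfies the equation.

No integer solutions with |y| ≤ 50.


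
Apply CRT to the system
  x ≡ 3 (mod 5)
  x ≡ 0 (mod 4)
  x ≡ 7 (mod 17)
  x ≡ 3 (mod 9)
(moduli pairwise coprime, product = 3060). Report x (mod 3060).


Product of moduli M = 5 · 4 · 17 · 9 = 3060.
Merge one congruence at a time:
  Start: x ≡ 3 (mod 5).
  Combine with x ≡ 0 (mod 4); new modulus lcm = 20.
    Write x = 3 + 5·t and substitute into x ≡ 0 (mod 4): 5·t ≡ 0 − 3 = -3 (mod 4).
    Reduce coefficients mod 4: 1·t ≡ 1 (mod 4).
    So t ≡ 1 (mod 4).
    Then x = 3 + 5·1 = 8, valid modulo lcm(5, 4) = 20: x ≡ 8 (mod 20).
  Combine with x ≡ 7 (mod 17); new modulus lcm = 340.
    Write x = 8 + 20·t and substitute into x ≡ 7 (mod 17): 20·t ≡ 7 − 8 = -1 (mod 17).
    Reduce coefficients mod 17: 3·t ≡ 16 (mod 17).
    The inverse of 3 mod 17 is 6 (since 3·6 = 18 = 1·17 + 1), so t ≡ 6·16 = 96 ≡ 11 (mod 17).
    Then x = 8 + 20·11 = 228, valid modulo lcm(20, 17) = 340: x ≡ 228 (mod 340).
  Combine with x ≡ 3 (mod 9); new modulus lcm = 3060.
    Write x = 228 + 340·t and substitute into x ≡ 3 (mod 9): 340·t ≡ 3 − 228 = -225 (mod 9).
    Reduce coefficients mod 9: 7·t ≡ 0 (mod 9).
    The inverse of 7 mod 9 is 4 (since 7·4 = 28 = 3·9 + 1), so t ≡ 4·0 = 0 ≡ 0 (mod 9).
    Then x = 228 + 340·0 = 228, valid modulo lcm(340, 9) = 3060: x ≡ 228 (mod 3060).
Verify against each original: 228 mod 5 = 3, 228 mod 4 = 0, 228 mod 17 = 7, 228 mod 9 = 3.

x ≡ 228 (mod 3060).


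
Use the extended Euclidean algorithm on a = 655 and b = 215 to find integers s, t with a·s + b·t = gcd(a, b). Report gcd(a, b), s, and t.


Euclidean algorithm on (655, 215) — divide until remainder is 0:
  655 = 3 · 215 + 10
  215 = 21 · 10 + 5
  10 = 2 · 5 + 0
gcd(655, 215) = 5.
Track Bezout coefficients alongside the remainders: start with r₀ = 655 = a·1 + b·0 (s = 1, t = 0) and r₁ = 215 = a·0 + b·1 (s = 0, t = 1); each new remainder r_{k+1} = r_{k-1} − q_k·r_k inherits s_{k+1} = s_{k-1} − q_k·s_k, t_{k+1} = t_{k-1} − q_k·t_k, so r_k = a·s_k + b·t_k at every step:
  q = 3: r = 10, s = 1 − 3·0 = 1, t = 0 − 3·1 = -3  (check: 655·1 + 215·(-3) = 10)
  q = 21: r = 5, s = 0 − 21·1 = -21, t = 1 − 21·(-3) = 64  (check: 655·(-21) + 215·64 = 5)
The row with r = 5 (the gcd) gives the Bezout coefficients s = -21, t = 64.
Result: 655 · (-21) + 215 · (64) = 5.

gcd(655, 215) = 5; s = -21, t = 64 (check: 655·(-21) + 215·64 = 5).


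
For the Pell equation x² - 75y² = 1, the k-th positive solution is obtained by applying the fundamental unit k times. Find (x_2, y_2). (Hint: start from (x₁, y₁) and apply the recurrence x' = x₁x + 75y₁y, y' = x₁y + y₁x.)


Step 1: Find the fundamental solution (x₁, y₁) of x² - 75y² = 1.
  Expand √75 as a continued fraction. a₀ = ⌊√75⌋ = 8; iterate m_{k+1} = d_k·a_k − m_k, d_{k+1} = (75 − m_{k+1}²)/d_k, a_{k+1} = ⌊(a₀ + m_{k+1})/d_{k+1}⌋ (starting m₀ = 0, d₀ = 1), with convergents p_k = a_k·p_{k-1} + p_{k-2}, q_k = a_k·q_{k-1} + q_{k-2} (p₋₁ = 1, q₋₁ = 0):
  k = 0: a₀ = 8; p₀/q₀ = 8/1; p₀² − 75·q₀² = 64 − 75 = -11.
  k = 1: m = 8, d = 11, a = ⌊(8 + 8)/11⌋ = 1; p/q = (1·8 + 1)/(1·1 + 0) = 9/1; p² − 75·q² = 81 − 75 = 6.
  k = 2: m = 3, d = 6, a = ⌊(8 + 3)/6⌋ = 1; p/q = (1·9 + 8)/(1·1 + 1) = 17/2; p² − 75·q² = 289 − 300 = -11.
  k = 3: m = 3, d = 11, a = ⌊(8 + 3)/11⌋ = 1; p/q = (1·17 + 9)/(1·2 + 1) = 26/3; p² − 75·q² = 676 − 675 = 1.
  The first convergent with p² − 75·q² = 1 gives the fundamental solution (x₁, y₁) = (26, 3).
Step 2: Apply the recurrence (x_{n+1}, y_{n+1}) = (x₁x_n + 75y₁y_n, x₁y_n + y₁x_n) repeatedly.
  From (x_1, y_1) = (26, 3): x_2 = 26·26 + 75·3·3 = 1351; y_2 = 26·3 + 3·26 = 156.
Step 3: Verify x_2² - 75·y_2² = 1825201 - 1825200 = 1 (should be 1). ✓

(x_1, y_1) = (26, 3); (x_2, y_2) = (1351, 156).


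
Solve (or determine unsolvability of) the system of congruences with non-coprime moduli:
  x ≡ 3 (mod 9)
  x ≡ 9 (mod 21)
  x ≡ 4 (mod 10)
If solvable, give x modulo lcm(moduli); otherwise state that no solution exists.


Moduli 9, 21, 10 are not pairwise coprime, so CRT works modulo lcm(m_i) when all pairwise compatibility conditions hold.
Pairwise compatibility: gcd(m_i, m_j) must divide a_i - a_j for every pair.
Merge one congruence at a time:
  Start: x ≡ 3 (mod 9).
  Combine with x ≡ 9 (mod 21): gcd(9, 21) = 3; 9 - 3 = 6, which IS divisible by 3, so compatible.
    Write x = 3 + 9·t and substitute into x ≡ 9 (mod 21): 9·t ≡ 9 − 3 = 6 (mod 21).
    Divide the congruence (and modulus) by g = 3: 3·t ≡ 2 (mod 7).
    The inverse of 3 mod 7 is 5 (since 3·5 = 15 = 2·7 + 1), so t ≡ 5·2 = 10 ≡ 3 (mod 7).
    Then x = 3 + 9·3 = 30, valid modulo lcm(9, 21) = 63: x ≡ 30 (mod 63).
  Combine with x ≡ 4 (mod 10): gcd(63, 10) = 1; 4 - 30 = -26, which IS divisible by 1, so compatible.
    Write x = 30 + 63·t and substitute into x ≡ 4 (mod 10): 63·t ≡ 4 − 30 = -26 (mod 10).
    Reduce coefficients mod 10: 3·t ≡ 4 (mod 10).
    The inverse of 3 mod 10 is 7 (since 3·7 = 21 = 2·10 + 1), so t ≡ 7·4 = 28 ≡ 8 (mod 10).
    Then x = 30 + 63·8 = 534, valid modulo lcm(63, 10) = 630: x ≡ 534 (mod 630).
Verify: 534 mod 9 = 3, 534 mod 21 = 9, 534 mod 10 = 4.

x ≡ 534 (mod 630).


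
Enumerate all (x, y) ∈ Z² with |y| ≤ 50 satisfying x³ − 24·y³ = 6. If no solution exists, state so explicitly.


The equation is x³ - 24y³ = 6. For fixed y, x³ = 24·y³ + 6, so a solution requires the RHS to be a perfect cube.
Strategy: iterate y from -50 to 50, compute RHS = 24·y³ + 6, and check whether it is a (positive or negative) perfect cube.
Check small values of y:
  y = 0: RHS = 6 is not a perfect cube.
  y = 1: RHS = 30 is not a perfect cube.
  y = -1: RHS = -18 is not a perfect cube.
  y = 2: RHS = 198 is not a perfect cube.
  y = -2: RHS = -186 is not a perfect cube.
  y = 3: RHS = 654 is not a perfect cube.
  y = -3: RHS = -642 is not a perfect cube.
Continuing the search up to |y| = 50 finds no solutions either.
No (x, y) in the scanned range satisfies the equation.

No integer solutions with |y| ≤ 50.


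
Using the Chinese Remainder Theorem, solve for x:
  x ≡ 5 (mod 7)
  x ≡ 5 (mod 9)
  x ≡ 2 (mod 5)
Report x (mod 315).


Moduli 7, 9, 5 are pairwise coprime; by CRT there is a unique solution modulo M = 7 · 9 · 5 = 315.
Solve pairwise, accumulating the modulus:
  Start with x ≡ 5 (mod 7).
  Combine with x ≡ 5 (mod 9): since gcd(7, 9) = 1, we get a unique residue mod 63.
    Write x = 5 + 7·t and substitute into x ≡ 5 (mod 9): 7·t ≡ 5 − 5 = 0 (mod 9).
    The inverse of 7 mod 9 is 4 (since 7·4 = 28 = 3·9 + 1), so t ≡ 4·0 = 0 ≡ 0 (mod 9).
    Then x = 5 + 7·0 = 5, valid modulo lcm(7, 9) = 63: x ≡ 5 (mod 63).
  Combine with x ≡ 2 (mod 5): since gcd(63, 5) = 1, we get a unique residue mod 315.
    Write x = 5 + 63·t and substitute into x ≡ 2 (mod 5): 63·t ≡ 2 − 5 = -3 (mod 5).
    Reduce coefficients mod 5: 3·t ≡ 2 (mod 5).
    The inverse of 3 mod 5 is 2 (since 3·2 = 6 = 1·5 + 1), so t ≡ 2·2 = 4 ≡ 4 (mod 5).
    Then x = 5 + 63·4 = 257, valid modulo lcm(63, 5) = 315: x ≡ 257 (mod 315).
Verify: 257 mod 7 = 5 ✓, 257 mod 9 = 5 ✓, 257 mod 5 = 2 ✓.

x ≡ 257 (mod 315).


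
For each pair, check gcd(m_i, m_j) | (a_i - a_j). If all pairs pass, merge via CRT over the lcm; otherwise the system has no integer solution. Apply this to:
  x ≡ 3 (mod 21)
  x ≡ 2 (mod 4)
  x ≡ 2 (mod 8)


Moduli 21, 4, 8 are not pairwise coprime, so CRT works modulo lcm(m_i) when all pairwise compatibility conditions hold.
Pairwise compatibility: gcd(m_i, m_j) must divide a_i - a_j for every pair.
Merge one congruence at a time:
  Start: x ≡ 3 (mod 21).
  Combine with x ≡ 2 (mod 4): gcd(21, 4) = 1; 2 - 3 = -1, which IS divisible by 1, so compatible.
    Write x = 3 + 21·t and substitute into x ≡ 2 (mod 4): 21·t ≡ 2 − 3 = -1 (mod 4).
    Reduce coefficients mod 4: 1·t ≡ 3 (mod 4).
    So t ≡ 3 (mod 4).
    Then x = 3 + 21·3 = 66, valid modulo lcm(21, 4) = 84: x ≡ 66 (mod 84).
  Combine with x ≡ 2 (mod 8): gcd(84, 8) = 4; 2 - 66 = -64, which IS divisible by 4, so compatible.
    Write x = 66 + 84·t and substitute into x ≡ 2 (mod 8): 84·t ≡ 2 − 66 = -64 (mod 8).
    Divide the congruence (and modulus) by g = 4: 21·t ≡ -16 (mod 2).
    Reduce coefficients mod 2: 1·t ≡ 0 (mod 2).
    So t ≡ 0 (mod 2).
    Then x = 66 + 84·0 = 66, valid modulo lcm(84, 8) = 168: x ≡ 66 (mod 168).
Verify: 66 mod 21 = 3, 66 mod 4 = 2, 66 mod 8 = 2.

x ≡ 66 (mod 168).


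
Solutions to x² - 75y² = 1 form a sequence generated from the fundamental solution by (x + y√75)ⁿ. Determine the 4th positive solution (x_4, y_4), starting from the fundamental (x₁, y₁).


Step 1: Find the fundamental solution (x₁, y₁) of x² - 75y² = 1.
  Expand √75 as a continued fraction. a₀ = ⌊√75⌋ = 8; iterate m_{k+1} = d_k·a_k − m_k, d_{k+1} = (75 − m_{k+1}²)/d_k, a_{k+1} = ⌊(a₀ + m_{k+1})/d_{k+1}⌋ (starting m₀ = 0, d₀ = 1), with convergents p_k = a_k·p_{k-1} + p_{k-2}, q_k = a_k·q_{k-1} + q_{k-2} (p₋₁ = 1, q₋₁ = 0):
  k = 0: a₀ = 8; p₀/q₀ = 8/1; p₀² − 75·q₀² = 64 − 75 = -11.
  k = 1: m = 8, d = 11, a = ⌊(8 + 8)/11⌋ = 1; p/q = (1·8 + 1)/(1·1 + 0) = 9/1; p² − 75·q² = 81 − 75 = 6.
  k = 2: m = 3, d = 6, a = ⌊(8 + 3)/6⌋ = 1; p/q = (1·9 + 8)/(1·1 + 1) = 17/2; p² − 75·q² = 289 − 300 = -11.
  k = 3: m = 3, d = 11, a = ⌊(8 + 3)/11⌋ = 1; p/q = (1·17 + 9)/(1·2 + 1) = 26/3; p² − 75·q² = 676 − 675 = 1.
  The first convergent with p² − 75·q² = 1 gives the fundamental solution (x₁, y₁) = (26, 3).
Step 2: Apply the recurrence (x_{n+1}, y_{n+1}) = (x₁x_n + 75y₁y_n, x₁y_n + y₁x_n) repeatedly.
  From (x_1, y_1) = (26, 3): x_2 = 26·26 + 75·3·3 = 1351; y_2 = 26·3 + 3·26 = 156.
  From (x_2, y_2) = (1351, 156): x_3 = 26·1351 + 75·3·156 = 70226; y_3 = 26·156 + 3·1351 = 8109.
  From (x_3, y_3) = (70226, 8109): x_4 = 26·70226 + 75·3·8109 = 3650401; y_4 = 26·8109 + 3·70226 = 421512.
Step 3: Verify x_4² - 75·y_4² = 13325427460801 - 13325427460800 = 1 (should be 1). ✓

(x_1, y_1) = (26, 3); (x_4, y_4) = (3650401, 421512).


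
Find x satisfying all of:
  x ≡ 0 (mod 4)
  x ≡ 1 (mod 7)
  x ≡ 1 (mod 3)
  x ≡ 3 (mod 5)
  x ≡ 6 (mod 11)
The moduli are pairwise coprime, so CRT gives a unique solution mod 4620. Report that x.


Product of moduli M = 4 · 7 · 3 · 5 · 11 = 4620.
Merge one congruence at a time:
  Start: x ≡ 0 (mod 4).
  Combine with x ≡ 1 (mod 7); new modulus lcm = 28.
    Write x = 0 + 4·t and substitute into x ≡ 1 (mod 7): 4·t ≡ 1 − 0 = 1 (mod 7).
    The inverse of 4 mod 7 is 2 (since 4·2 = 8 = 1·7 + 1), so t ≡ 2·1 = 2 ≡ 2 (mod 7).
    Then x = 0 + 4·2 = 8, valid modulo lcm(4, 7) = 28: x ≡ 8 (mod 28).
  Combine with x ≡ 1 (mod 3); new modulus lcm = 84.
    Write x = 8 + 28·t and substitute into x ≡ 1 (mod 3): 28·t ≡ 1 − 8 = -7 (mod 3).
    Reduce coefficients mod 3: 1·t ≡ 2 (mod 3).
    So t ≡ 2 (mod 3).
    Then x = 8 + 28·2 = 64, valid modulo lcm(28, 3) = 84: x ≡ 64 (mod 84).
  Combine with x ≡ 3 (mod 5); new modulus lcm = 420.
    Write x = 64 + 84·t and substitute into x ≡ 3 (mod 5): 84·t ≡ 3 − 64 = -61 (mod 5).
    Reduce coefficients mod 5: 4·t ≡ 4 (mod 5).
    The inverse of 4 mod 5 is 4 (since 4·4 = 16 = 3·5 + 1), so t ≡ 4·4 = 16 ≡ 1 (mod 5).
    Then x = 64 + 84·1 = 148, valid modulo lcm(84, 5) = 420: x ≡ 148 (mod 420).
  Combine with x ≡ 6 (mod 11); new modulus lcm = 4620.
    Write x = 148 + 420·t and substitute into x ≡ 6 (mod 11): 420·t ≡ 6 − 148 = -142 (mod 11).
    Reduce coefficients mod 11: 2·t ≡ 1 (mod 11).
    The inverse of 2 mod 11 is 6 (since 2·6 = 12 = 1·11 + 1), so t ≡ 6·1 = 6 ≡ 6 (mod 11).
    Then x = 148 + 420·6 = 2668, valid modulo lcm(420, 11) = 4620: x ≡ 2668 (mod 4620).
Verify against each original: 2668 mod 4 = 0, 2668 mod 7 = 1, 2668 mod 3 = 1, 2668 mod 5 = 3, 2668 mod 11 = 6.

x ≡ 2668 (mod 4620).


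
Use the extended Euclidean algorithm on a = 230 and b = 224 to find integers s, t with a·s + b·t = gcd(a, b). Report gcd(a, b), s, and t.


Euclidean algorithm on (230, 224) — divide until remainder is 0:
  230 = 1 · 224 + 6
  224 = 37 · 6 + 2
  6 = 3 · 2 + 0
gcd(230, 224) = 2.
Track Bezout coefficients alongside the remainders: start with r₀ = 230 = a·1 + b·0 (s = 1, t = 0) and r₁ = 224 = a·0 + b·1 (s = 0, t = 1); each new remainder r_{k+1} = r_{k-1} − q_k·r_k inherits s_{k+1} = s_{k-1} − q_k·s_k, t_{k+1} = t_{k-1} − q_k·t_k, so r_k = a·s_k + b·t_k at every step:
  q = 1: r = 6, s = 1 − 1·0 = 1, t = 0 − 1·1 = -1  (check: 230·1 + 224·(-1) = 6)
  q = 37: r = 2, s = 0 − 37·1 = -37, t = 1 − 37·(-1) = 38  (check: 230·(-37) + 224·38 = 2)
The row with r = 2 (the gcd) gives the Bezout coefficients s = -37, t = 38.
Result: 230 · (-37) + 224 · (38) = 2.

gcd(230, 224) = 2; s = -37, t = 38 (check: 230·(-37) + 224·38 = 2).


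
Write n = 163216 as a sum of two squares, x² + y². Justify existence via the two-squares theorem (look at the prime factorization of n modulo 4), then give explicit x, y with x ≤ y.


Step 1: Factor n = 163216 = 2^4 · 101^2.
Step 2: Check the mod-4 condition on each prime factor: 2 = 2 (special); 101 ≡ 1 (mod 4), exponent 2.
All primes ≡ 3 (mod 4) appear to even exponent (or don't appear), so by the two-squares theorem n IS expressible as a sum of two squares.
Step 3: Build a representation. Group n = k² · m with k = 4 and m = 101 · 101 = 10201 (a product of primes ≡ 1 (mod 4)); a representation of m scales to one of n via (k·x)² + (k·y)² = k²(x² + y²). Each prime p ≡ 1 (mod 4) is itself a sum of two squares; find a² by testing p − a² for a perfect square:
  101: 101 − 1² = 100 = 10² ⇒ 101 = 1² + 10².
  Combine using the Brahmagupta–Fibonacci identity (a² + b²)(c² + d²) = (ac − bd)² + (ad + bc)² = (ac + bd)² + (ad − bc)²:
  101 · 101 = 10201: from (1² + 10²)(1² + 10²), take (1·1 − 10·10, 1·10 + 10·1) = (1 − 100, 10 + 10) = (-99, 20); dropping signs (only squares matter) gives (99, 20); check 99² + 20² = 9801 + 400 = 10201 ✓.
  Scale by k = 4: (4·99, 4·20) = (396, 80).
Step 4: Order so x ≤ y and verify: 80² + 396² = 6400 + 156816 = 163216 = n. ✓

n = 163216 = 80² + 396² (one valid representation with x ≤ y).


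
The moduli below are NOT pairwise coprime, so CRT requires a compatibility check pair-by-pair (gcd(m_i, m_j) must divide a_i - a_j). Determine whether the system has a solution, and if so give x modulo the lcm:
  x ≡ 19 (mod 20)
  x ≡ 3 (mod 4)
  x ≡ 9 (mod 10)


Moduli 20, 4, 10 are not pairwise coprime, so CRT works modulo lcm(m_i) when all pairwise compatibility conditions hold.
Pairwise compatibility: gcd(m_i, m_j) must divide a_i - a_j for every pair.
Merge one congruence at a time:
  Start: x ≡ 19 (mod 20).
  Combine with x ≡ 3 (mod 4): gcd(20, 4) = 4; 3 - 19 = -16, which IS divisible by 4, so compatible.
    Write x = 19 + 20·t and substitute into x ≡ 3 (mod 4): 20·t ≡ 3 − 19 = -16 (mod 4).
    Divide the congruence (and modulus) by g = 4: 5·t ≡ -4 (mod 1).
    Modulo 1 every t works; take t = 0.
    Then x = 19 + 20·0 = 19, valid modulo lcm(20, 4) = 20: x ≡ 19 (mod 20).
  Combine with x ≡ 9 (mod 10): gcd(20, 10) = 10; 9 - 19 = -10, which IS divisible by 10, so compatible.
    Write x = 19 + 20·t and substitute into x ≡ 9 (mod 10): 20·t ≡ 9 − 19 = -10 (mod 10).
    Divide the congruence (and modulus) by g = 10: 2·t ≡ -1 (mod 1).
    Modulo 1 every t works; take t = 0.
    Then x = 19 + 20·0 = 19, valid modulo lcm(20, 10) = 20: x ≡ 19 (mod 20).
Verify: 19 mod 20 = 19, 19 mod 4 = 3, 19 mod 10 = 9.

x ≡ 19 (mod 20).


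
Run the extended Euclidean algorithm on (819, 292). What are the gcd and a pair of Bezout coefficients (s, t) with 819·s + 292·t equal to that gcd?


Euclidean algorithm on (819, 292) — divide until remainder is 0:
  819 = 2 · 292 + 235
  292 = 1 · 235 + 57
  235 = 4 · 57 + 7
  57 = 8 · 7 + 1
  7 = 7 · 1 + 0
gcd(819, 292) = 1.
Track Bezout coefficients alongside the remainders: start with r₀ = 819 = a·1 + b·0 (s = 1, t = 0) and r₁ = 292 = a·0 + b·1 (s = 0, t = 1); each new remainder r_{k+1} = r_{k-1} − q_k·r_k inherits s_{k+1} = s_{k-1} − q_k·s_k, t_{k+1} = t_{k-1} − q_k·t_k, so r_k = a·s_k + b·t_k at every step:
  q = 2: r = 235, s = 1 − 2·0 = 1, t = 0 − 2·1 = -2  (check: 819·1 + 292·(-2) = 235)
  q = 1: r = 57, s = 0 − 1·1 = -1, t = 1 − 1·(-2) = 3  (check: 819·(-1) + 292·3 = 57)
  q = 4: r = 7, s = 1 − 4·(-1) = 5, t = -2 − 4·3 = -14  (check: 819·5 + 292·(-14) = 7)
  q = 8: r = 1, s = -1 − 8·5 = -41, t = 3 − 8·(-14) = 115  (check: 819·(-41) + 292·115 = 1)
The row with r = 1 (the gcd) gives the Bezout coefficients s = -41, t = 115.
Result: 819 · (-41) + 292 · (115) = 1.

gcd(819, 292) = 1; s = -41, t = 115 (check: 819·(-41) + 292·115 = 1).


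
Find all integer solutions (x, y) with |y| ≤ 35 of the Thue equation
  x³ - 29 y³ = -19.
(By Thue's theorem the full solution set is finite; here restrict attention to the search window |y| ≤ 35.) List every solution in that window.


The equation is x³ - 29y³ = -19. For fixed y, x³ = 29·y³ − 19, so a solution requires the RHS to be a perfect cube.
Strategy: iterate y from -35 to 35, compute RHS = 29·y³ − 19, and check whether it is a (positive or negative) perfect cube.
Check small values of y:
  y = 0: RHS = -19 is not a perfect cube.
  y = 1: RHS = 10 is not a perfect cube.
  y = -1: RHS = -48 is not a perfect cube.
  y = 2: RHS = 213 is not a perfect cube.
  y = -2: RHS = -251 is not a perfect cube.
  y = 3: RHS = 764 is not a perfect cube.
  y = -3: RHS = -802 is not a perfect cube.
Continuing the search up to |y| = 35 finds no solutions either.
No (x, y) in the scanned range satisfies the equation.

No integer solutions with |y| ≤ 35.


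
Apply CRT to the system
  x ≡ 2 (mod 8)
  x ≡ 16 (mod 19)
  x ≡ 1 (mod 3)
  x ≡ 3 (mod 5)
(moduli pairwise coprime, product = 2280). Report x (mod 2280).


Product of moduli M = 8 · 19 · 3 · 5 = 2280.
Merge one congruence at a time:
  Start: x ≡ 2 (mod 8).
  Combine with x ≡ 16 (mod 19); new modulus lcm = 152.
    Write x = 2 + 8·t and substitute into x ≡ 16 (mod 19): 8·t ≡ 16 − 2 = 14 (mod 19).
    The inverse of 8 mod 19 is 12 (since 8·12 = 96 = 5·19 + 1), so t ≡ 12·14 = 168 ≡ 16 (mod 19).
    Then x = 2 + 8·16 = 130, valid modulo lcm(8, 19) = 152: x ≡ 130 (mod 152).
  Combine with x ≡ 1 (mod 3); new modulus lcm = 456.
    Write x = 130 + 152·t and substitute into x ≡ 1 (mod 3): 152·t ≡ 1 − 130 = -129 (mod 3).
    Reduce coefficients mod 3: 2·t ≡ 0 (mod 3).
    The inverse of 2 mod 3 is 2 (since 2·2 = 4 = 1·3 + 1), so t ≡ 2·0 = 0 ≡ 0 (mod 3).
    Then x = 130 + 152·0 = 130, valid modulo lcm(152, 3) = 456: x ≡ 130 (mod 456).
  Combine with x ≡ 3 (mod 5); new modulus lcm = 2280.
    Write x = 130 + 456·t and substitute into x ≡ 3 (mod 5): 456·t ≡ 3 − 130 = -127 (mod 5).
    Reduce coefficients mod 5: 1·t ≡ 3 (mod 5).
    So t ≡ 3 (mod 5).
    Then x = 130 + 456·3 = 1498, valid modulo lcm(456, 5) = 2280: x ≡ 1498 (mod 2280).
Verify against each original: 1498 mod 8 = 2, 1498 mod 19 = 16, 1498 mod 3 = 1, 1498 mod 5 = 3.

x ≡ 1498 (mod 2280).


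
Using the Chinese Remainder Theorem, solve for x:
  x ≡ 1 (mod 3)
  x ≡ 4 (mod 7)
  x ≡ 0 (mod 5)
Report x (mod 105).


Moduli 3, 7, 5 are pairwise coprime; by CRT there is a unique solution modulo M = 3 · 7 · 5 = 105.
Solve pairwise, accumulating the modulus:
  Start with x ≡ 1 (mod 3).
  Combine with x ≡ 4 (mod 7): since gcd(3, 7) = 1, we get a unique residue mod 21.
    Write x = 1 + 3·t and substitute into x ≡ 4 (mod 7): 3·t ≡ 4 − 1 = 3 (mod 7).
    The inverse of 3 mod 7 is 5 (since 3·5 = 15 = 2·7 + 1), so t ≡ 5·3 = 15 ≡ 1 (mod 7).
    Then x = 1 + 3·1 = 4, valid modulo lcm(3, 7) = 21: x ≡ 4 (mod 21).
  Combine with x ≡ 0 (mod 5): since gcd(21, 5) = 1, we get a unique residue mod 105.
    Write x = 4 + 21·t and substitute into x ≡ 0 (mod 5): 21·t ≡ 0 − 4 = -4 (mod 5).
    Reduce coefficients mod 5: 1·t ≡ 1 (mod 5).
    So t ≡ 1 (mod 5).
    Then x = 4 + 21·1 = 25, valid modulo lcm(21, 5) = 105: x ≡ 25 (mod 105).
Verify: 25 mod 3 = 1 ✓, 25 mod 7 = 4 ✓, 25 mod 5 = 0 ✓.

x ≡ 25 (mod 105).


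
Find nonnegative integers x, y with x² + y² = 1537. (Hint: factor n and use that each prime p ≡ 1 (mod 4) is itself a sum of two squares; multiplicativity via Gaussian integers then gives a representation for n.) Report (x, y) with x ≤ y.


Step 1: Factor n = 1537 = 29 · 53.
Step 2: Check the mod-4 condition on each prime factor: 29 ≡ 1 (mod 4), exponent 1; 53 ≡ 1 (mod 4), exponent 1.
All primes ≡ 3 (mod 4) appear to even exponent (or don't appear), so by the two-squares theorem n IS expressible as a sum of two squares.
Step 3: Build a representation. Here n = 29 · 53 is a product of primes ≡ 1 (mod 4). Each prime p ≡ 1 (mod 4) is itself a sum of two squares; find a² by testing p − a² for a perfect square:
  29: 29 − 1² = 28, 29 − 2² = 25 = 5² ⇒ 29 = 2² + 5².
  53: 53 − 1² = 52, 53 − 2² = 49 = 7² ⇒ 53 = 2² + 7².
  Combine using the Brahmagupta–Fibonacci identity (a² + b²)(c² + d²) = (ac − bd)² + (ad + bc)² = (ac + bd)² + (ad − bc)²:
  29 · 53 = 1537: from (2² + 5²)(2² + 7²), take (2·2 − 5·7, 2·7 + 5·2) = (4 − 35, 14 + 10) = (-31, 24); dropping signs (only squares matter) gives (31, 24); check 31² + 24² = 961 + 576 = 1537 ✓.
Step 4: Order so x ≤ y and verify: 24² + 31² = 576 + 961 = 1537 = n. ✓

n = 1537 = 24² + 31² (one valid representation with x ≤ y).


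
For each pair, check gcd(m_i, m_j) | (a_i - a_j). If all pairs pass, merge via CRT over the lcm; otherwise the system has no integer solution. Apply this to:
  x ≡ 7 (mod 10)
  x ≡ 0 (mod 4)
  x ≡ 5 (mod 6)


Moduli 10, 4, 6 are not pairwise coprime, so CRT works modulo lcm(m_i) when all pairwise compatibility conditions hold.
Pairwise compatibility: gcd(m_i, m_j) must divide a_i - a_j for every pair.
Merge one congruence at a time:
  Start: x ≡ 7 (mod 10).
  Combine with x ≡ 0 (mod 4): gcd(10, 4) = 2, and 0 - 7 = -7 is NOT divisible by 2.
    ⇒ system is inconsistent (no integer solution).

No solution (the system is inconsistent).


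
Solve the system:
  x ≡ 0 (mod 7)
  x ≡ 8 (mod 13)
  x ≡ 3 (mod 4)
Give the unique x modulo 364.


Moduli 7, 13, 4 are pairwise coprime; by CRT there is a unique solution modulo M = 7 · 13 · 4 = 364.
Solve pairwise, accumulating the modulus:
  Start with x ≡ 0 (mod 7).
  Combine with x ≡ 8 (mod 13): since gcd(7, 13) = 1, we get a unique residue mod 91.
    Write x = 0 + 7·t and substitute into x ≡ 8 (mod 13): 7·t ≡ 8 − 0 = 8 (mod 13).
    The inverse of 7 mod 13 is 2 (since 7·2 = 14 = 1·13 + 1), so t ≡ 2·8 = 16 ≡ 3 (mod 13).
    Then x = 0 + 7·3 = 21, valid modulo lcm(7, 13) = 91: x ≡ 21 (mod 91).
  Combine with x ≡ 3 (mod 4): since gcd(91, 4) = 1, we get a unique residue mod 364.
    Write x = 21 + 91·t and substitute into x ≡ 3 (mod 4): 91·t ≡ 3 − 21 = -18 (mod 4).
    Reduce coefficients mod 4: 3·t ≡ 2 (mod 4).
    The inverse of 3 mod 4 is 3 (since 3·3 = 9 = 2·4 + 1), so t ≡ 3·2 = 6 ≡ 2 (mod 4).
    Then x = 21 + 91·2 = 203, valid modulo lcm(91, 4) = 364: x ≡ 203 (mod 364).
Verify: 203 mod 7 = 0 ✓, 203 mod 13 = 8 ✓, 203 mod 4 = 3 ✓.

x ≡ 203 (mod 364).


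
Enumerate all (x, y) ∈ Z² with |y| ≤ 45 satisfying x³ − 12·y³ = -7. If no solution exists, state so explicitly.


The equation is x³ - 12y³ = -7. For fixed y, x³ = 12·y³ − 7, so a solution requires the RHS to be a perfect cube.
Strategy: iterate y from -45 to 45, compute RHS = 12·y³ − 7, and check whether it is a (positive or negative) perfect cube.
Check small values of y:
  y = 0: RHS = -7 is not a perfect cube.
  y = 1: RHS = 5 is not a perfect cube.
  y = -1: RHS = -19 is not a perfect cube.
  y = 2: RHS = 89 is not a perfect cube.
  y = -2: RHS = -103 is not a perfect cube.
  y = 3: RHS = 317 is not a perfect cube.
  y = -3: RHS = -331 is not a perfect cube.
Continuing the search up to |y| = 45 finds no solutions either.
No (x, y) in the scanned range satisfies the equation.

No integer solutions with |y| ≤ 45.


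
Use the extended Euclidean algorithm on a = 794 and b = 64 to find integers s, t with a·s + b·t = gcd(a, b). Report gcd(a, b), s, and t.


Euclidean algorithm on (794, 64) — divide until remainder is 0:
  794 = 12 · 64 + 26
  64 = 2 · 26 + 12
  26 = 2 · 12 + 2
  12 = 6 · 2 + 0
gcd(794, 64) = 2.
Track Bezout coefficients alongside the remainders: start with r₀ = 794 = a·1 + b·0 (s = 1, t = 0) and r₁ = 64 = a·0 + b·1 (s = 0, t = 1); each new remainder r_{k+1} = r_{k-1} − q_k·r_k inherits s_{k+1} = s_{k-1} − q_k·s_k, t_{k+1} = t_{k-1} − q_k·t_k, so r_k = a·s_k + b·t_k at every step:
  q = 12: r = 26, s = 1 − 12·0 = 1, t = 0 − 12·1 = -12  (check: 794·1 + 64·(-12) = 26)
  q = 2: r = 12, s = 0 − 2·1 = -2, t = 1 − 2·(-12) = 25  (check: 794·(-2) + 64·25 = 12)
  q = 2: r = 2, s = 1 − 2·(-2) = 5, t = -12 − 2·25 = -62  (check: 794·5 + 64·(-62) = 2)
The row with r = 2 (the gcd) gives the Bezout coefficients s = 5, t = -62.
Result: 794 · (5) + 64 · (-62) = 2.

gcd(794, 64) = 2; s = 5, t = -62 (check: 794·5 + 64·(-62) = 2).
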